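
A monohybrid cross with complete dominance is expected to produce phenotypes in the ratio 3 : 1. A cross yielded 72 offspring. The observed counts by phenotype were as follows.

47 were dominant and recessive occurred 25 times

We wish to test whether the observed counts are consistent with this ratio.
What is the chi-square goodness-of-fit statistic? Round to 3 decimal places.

3.630

Ratio total = 4. Expected counts: 72×3/4 = 54, 72×1/4 = 18.
cat            O        E   (O−E)²/E
dominant      47       54     0.9074
recessive     25       18     2.7222
Sum = 3.630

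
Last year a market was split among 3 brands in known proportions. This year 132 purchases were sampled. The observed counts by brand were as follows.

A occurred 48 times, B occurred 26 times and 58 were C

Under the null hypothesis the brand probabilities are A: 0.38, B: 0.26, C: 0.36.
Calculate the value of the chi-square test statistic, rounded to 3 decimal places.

4.421

Expected counts E_i = n·p_i: 132×0.38 = 50.16, 132×0.26 = 34.32, 132×0.36 = 47.52.
A: (48 − 50.16)²/50.16 = 4.6656/50.16 = 0.0930
B: (26 − 34.32)²/34.32 = 69.2224/34.32 = 2.0170
C: (58 − 47.52)²/47.52 = 109.8304/47.52 = 2.3112
Sum = 4.421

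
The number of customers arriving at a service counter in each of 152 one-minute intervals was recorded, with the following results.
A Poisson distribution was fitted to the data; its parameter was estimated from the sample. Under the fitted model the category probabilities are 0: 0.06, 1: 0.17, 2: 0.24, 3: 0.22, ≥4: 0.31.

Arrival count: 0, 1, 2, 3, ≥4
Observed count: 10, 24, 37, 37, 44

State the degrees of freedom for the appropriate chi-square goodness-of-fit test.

There are k = 5 categories and 1 parameter estimated from the data, so df = 5 − 1 − 1 = 3.

3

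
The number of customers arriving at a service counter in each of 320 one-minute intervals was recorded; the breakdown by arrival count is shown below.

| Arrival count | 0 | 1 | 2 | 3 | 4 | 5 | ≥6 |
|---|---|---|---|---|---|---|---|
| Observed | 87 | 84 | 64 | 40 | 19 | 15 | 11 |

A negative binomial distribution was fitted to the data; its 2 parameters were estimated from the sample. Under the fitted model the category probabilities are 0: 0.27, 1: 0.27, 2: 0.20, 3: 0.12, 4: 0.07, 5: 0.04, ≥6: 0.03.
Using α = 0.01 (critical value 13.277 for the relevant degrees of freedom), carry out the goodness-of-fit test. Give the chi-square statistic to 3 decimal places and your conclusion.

Expected counts E_i = n·p_i: 320×0.27 = 86.4, 320×0.27 = 86.4, 320×0.20 = 64, 320×0.12 = 38.4, 320×0.07 = 22.4, 320×0.04 = 12.8, 320×0.03 = 9.6.
cat         O        E   (O−E)²/E
0          87     86.4     0.0042
1          84     86.4     0.0667
2          64       64     0.0000
3          40     38.4     0.0667
4          19     22.4     0.5161
5          15     12.8     0.3781
≥6         11      9.6     0.2042
Sum = 1.236
df = 4. Since 1.236 < 13.277, we do not reject H₀.

1.236; do not reject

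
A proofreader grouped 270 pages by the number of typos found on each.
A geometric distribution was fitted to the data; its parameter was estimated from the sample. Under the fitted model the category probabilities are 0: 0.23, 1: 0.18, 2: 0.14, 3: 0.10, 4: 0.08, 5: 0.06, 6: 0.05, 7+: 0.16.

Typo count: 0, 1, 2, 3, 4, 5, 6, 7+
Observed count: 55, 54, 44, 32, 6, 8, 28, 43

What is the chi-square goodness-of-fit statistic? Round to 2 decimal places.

34.35

Expected counts E_i = n·p_i: 270×0.23 = 62.1, 270×0.18 = 48.6, 270×0.14 = 37.8, 270×0.10 = 27, 270×0.08 = 21.6, 270×0.06 = 16.2, 270×0.05 = 13.5, 270×0.16 = 43.2.
0: (55 − 62.1)²/62.1 = 50.41/62.1 = 0.812
1: (54 − 48.6)²/48.6 = 29.16/48.6 = 0.600
2: (44 − 37.8)²/37.8 = 38.44/37.8 = 1.017
3: (32 − 27)²/27 = 25/27 = 0.926
4: (6 − 21.6)²/21.6 = 243.36/21.6 = 11.267
5: (8 − 16.2)²/16.2 = 67.24/16.2 = 4.151
6: (28 − 13.5)²/13.5 = 210.25/13.5 = 15.574
7+: (43 − 43.2)²/43.2 = 0.04/43.2 = 0.001
Sum = 34.35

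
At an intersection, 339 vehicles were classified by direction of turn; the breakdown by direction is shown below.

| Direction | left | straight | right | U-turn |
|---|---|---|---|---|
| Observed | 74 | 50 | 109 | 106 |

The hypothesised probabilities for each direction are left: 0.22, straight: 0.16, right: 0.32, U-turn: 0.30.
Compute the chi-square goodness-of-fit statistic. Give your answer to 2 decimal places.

Expected counts E_i = n·p_i: 339×0.22 = 74.58, 339×0.16 = 54.24, 339×0.32 = 108.48, 339×0.30 = 101.7.
cat           O        E   (O−E)²/E
left         74    74.58      0.005
straight     50    54.24      0.331
right       109   108.48      0.002
U-turn      106    101.7      0.182
Sum = 0.52

0.52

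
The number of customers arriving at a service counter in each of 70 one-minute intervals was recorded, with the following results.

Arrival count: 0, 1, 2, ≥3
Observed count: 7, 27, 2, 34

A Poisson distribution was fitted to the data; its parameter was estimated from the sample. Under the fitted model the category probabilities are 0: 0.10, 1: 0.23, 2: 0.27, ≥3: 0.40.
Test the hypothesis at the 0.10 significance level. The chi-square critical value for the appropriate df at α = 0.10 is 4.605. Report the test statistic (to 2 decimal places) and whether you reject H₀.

23.78; reject

Expected counts E_i = n·p_i: 70×0.10 = 7, 70×0.23 = 16.1, 70×0.27 = 18.9, 70×0.40 = 28.
cat         O        E   (O−E)²/E
0           7        7      0.000
1          27     16.1      7.380
2           2     18.9     15.112
≥3         34       28      1.286
Sum = 23.78
df = 2. Since 23.78 > 4.605, we reject H₀.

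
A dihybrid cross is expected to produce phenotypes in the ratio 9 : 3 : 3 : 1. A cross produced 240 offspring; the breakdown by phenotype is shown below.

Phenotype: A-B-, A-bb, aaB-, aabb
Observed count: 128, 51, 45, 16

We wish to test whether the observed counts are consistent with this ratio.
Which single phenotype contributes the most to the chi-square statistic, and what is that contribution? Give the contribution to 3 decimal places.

A-bb, 0.800

Ratio total = 16. Expected counts: 240×9/16 = 135, 240×3/16 = 45, 240×3/16 = 45, 240×1/16 = 15.
cat         O        E   (O−E)²/E
A-B-      128      135     0.3630
A-bb       51       45     0.8000
aaB-       45       45     0.0000
aabb       16       15     0.0667
The largest term is for A-bb: 0.800.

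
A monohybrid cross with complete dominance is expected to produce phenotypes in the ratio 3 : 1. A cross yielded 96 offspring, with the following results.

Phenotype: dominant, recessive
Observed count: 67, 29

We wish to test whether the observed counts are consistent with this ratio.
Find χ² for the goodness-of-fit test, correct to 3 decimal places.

1.389

Ratio total = 4. Expected counts: 96×3/4 = 72, 96×1/4 = 24.
dominant: (67 − 72)²/72 = 25/72 = 0.3472
recessive: (29 − 24)²/24 = 25/24 = 1.0417
Sum = 1.389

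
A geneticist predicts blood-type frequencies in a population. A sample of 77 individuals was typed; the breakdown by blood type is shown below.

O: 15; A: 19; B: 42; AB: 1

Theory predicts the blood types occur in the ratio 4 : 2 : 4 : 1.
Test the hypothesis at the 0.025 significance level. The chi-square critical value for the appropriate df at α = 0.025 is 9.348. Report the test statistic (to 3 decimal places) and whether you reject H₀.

Ratio total = 11. Expected counts: 77×4/11 = 28, 77×2/11 = 14, 77×4/11 = 28, 77×1/11 = 7.
cat         O        E   (O−E)²/E
O          15       28     6.0357
A          19       14     1.7857
B          42       28     7.0000
AB          1        7     5.1429
Sum = 19.964
df = 3. Since 19.964 > 9.348, we reject H₀.

19.964; reject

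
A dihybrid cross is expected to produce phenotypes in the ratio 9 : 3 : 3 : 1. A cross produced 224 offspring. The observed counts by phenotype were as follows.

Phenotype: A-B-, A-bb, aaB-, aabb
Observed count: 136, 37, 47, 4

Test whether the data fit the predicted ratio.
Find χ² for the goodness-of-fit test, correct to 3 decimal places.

Ratio total = 16. Expected counts: 224×9/16 = 126, 224×3/16 = 42, 224×3/16 = 42, 224×1/16 = 14.
A-B-: (136 − 126)²/126 = 100/126 = 0.7937
A-bb: (37 − 42)²/42 = 25/42 = 0.5952
aaB-: (47 − 42)²/42 = 25/42 = 0.5952
aabb: (4 − 14)²/14 = 100/14 = 7.1429
Sum = 9.127

9.127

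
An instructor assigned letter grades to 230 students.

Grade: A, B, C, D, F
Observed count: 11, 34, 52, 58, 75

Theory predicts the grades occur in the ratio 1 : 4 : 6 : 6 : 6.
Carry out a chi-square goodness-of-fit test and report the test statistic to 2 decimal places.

Ratio total = 23. Expected counts: 230×1/23 = 10, 230×4/23 = 40, 230×6/23 = 60, 230×6/23 = 60, 230×6/23 = 60.
cat         O        E   (O−E)²/E
A          11       10      0.100
B          34       40      0.900
C          52       60      1.067
D          58       60      0.067
F          75       60      3.750
Sum = 5.88

5.88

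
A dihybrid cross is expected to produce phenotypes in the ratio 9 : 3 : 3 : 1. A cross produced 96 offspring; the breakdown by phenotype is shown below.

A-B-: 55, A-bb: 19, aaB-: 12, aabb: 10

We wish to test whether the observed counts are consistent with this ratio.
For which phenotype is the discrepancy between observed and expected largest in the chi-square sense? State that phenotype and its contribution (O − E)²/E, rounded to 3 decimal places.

Ratio total = 16. Expected counts: 96×9/16 = 54, 96×3/16 = 18, 96×3/16 = 18, 96×1/16 = 6.
cat         O        E   (O−E)²/E
A-B-       55       54     0.0185
A-bb       19       18     0.0556
aaB-       12       18     2.0000
aabb       10        6     2.6667
The largest term is for aabb: 2.667.

aabb, 2.667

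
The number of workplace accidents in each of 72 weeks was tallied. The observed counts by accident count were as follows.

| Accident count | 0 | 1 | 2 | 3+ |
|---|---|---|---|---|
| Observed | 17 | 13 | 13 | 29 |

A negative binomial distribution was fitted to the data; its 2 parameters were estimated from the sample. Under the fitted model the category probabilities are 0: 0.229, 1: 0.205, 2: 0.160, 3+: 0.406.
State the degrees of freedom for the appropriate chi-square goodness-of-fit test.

1

There are k = 4 categories and 2 parameters estimated from the data, so df = 4 − 1 − 2 = 1.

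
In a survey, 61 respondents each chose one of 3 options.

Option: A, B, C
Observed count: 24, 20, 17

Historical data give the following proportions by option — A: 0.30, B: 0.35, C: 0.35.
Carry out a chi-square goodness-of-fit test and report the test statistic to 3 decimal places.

Expected counts E_i = n·p_i: 61×0.30 = 18.3, 61×0.35 = 21.35, 61×0.35 = 21.35.
χ² = (24−18.3)²/18.3 + (20−21.35)²/21.35 + (17−21.35)²/21.35
   = 1.7754 + 0.0854 + 0.8863
Sum = 2.747

2.747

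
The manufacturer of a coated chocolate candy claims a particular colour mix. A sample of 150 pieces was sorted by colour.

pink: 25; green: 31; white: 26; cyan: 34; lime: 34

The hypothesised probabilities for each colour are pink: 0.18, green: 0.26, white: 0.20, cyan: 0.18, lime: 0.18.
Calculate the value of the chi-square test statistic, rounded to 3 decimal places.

Expected counts E_i = n·p_i: 150×0.18 = 27, 150×0.26 = 39, 150×0.20 = 30, 150×0.18 = 27, 150×0.18 = 27.
χ² = (25−27)²/27 + (31−39)²/39 + (26−30)²/30 + (34−27)²/27 + (34−27)²/27
   = 0.1481 + 1.6410 + 0.5333 + 1.8148 + 1.8148
Sum = 5.952

5.952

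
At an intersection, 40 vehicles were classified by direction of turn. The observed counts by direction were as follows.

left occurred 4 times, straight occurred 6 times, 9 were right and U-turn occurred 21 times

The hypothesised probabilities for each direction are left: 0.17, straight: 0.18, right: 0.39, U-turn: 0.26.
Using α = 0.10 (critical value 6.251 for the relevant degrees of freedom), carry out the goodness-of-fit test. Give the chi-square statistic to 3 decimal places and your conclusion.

14.949; reject

Expected counts E_i = n·p_i: 40×0.17 = 6.8, 40×0.18 = 7.2, 40×0.39 = 15.6, 40×0.26 = 10.4.
left: (4 − 6.8)²/6.8 = 7.84/6.8 = 1.1529
straight: (6 − 7.2)²/7.2 = 1.44/7.2 = 0.2000
right: (9 − 15.6)²/15.6 = 43.56/15.6 = 2.7923
U-turn: (21 − 10.4)²/10.4 = 112.36/10.4 = 10.8038
Sum = 14.949
df = 3. Since 14.949 > 6.251, we reject H₀.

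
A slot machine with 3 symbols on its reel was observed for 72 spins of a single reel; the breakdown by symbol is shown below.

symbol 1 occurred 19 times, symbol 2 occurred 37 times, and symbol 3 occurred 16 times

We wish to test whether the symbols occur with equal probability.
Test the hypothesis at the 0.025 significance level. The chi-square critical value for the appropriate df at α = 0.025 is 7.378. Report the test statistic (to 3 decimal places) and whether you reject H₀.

Expected count for each of the 3 categories: 72/3 = 24.
cat           O        E   (O−E)²/E
symbol 1     19       24     1.0417
symbol 2     37       24     7.0417
symbol 3     16       24     2.6667
Sum = 10.750
df = 2. Since 10.750 > 7.378, we reject H₀.

10.750; reject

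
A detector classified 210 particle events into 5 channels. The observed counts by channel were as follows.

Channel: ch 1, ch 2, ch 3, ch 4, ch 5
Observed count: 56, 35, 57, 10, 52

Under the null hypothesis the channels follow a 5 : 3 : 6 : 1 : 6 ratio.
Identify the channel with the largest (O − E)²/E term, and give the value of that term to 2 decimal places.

ch 5, 1.07

Ratio total = 21. Expected counts: 210×5/21 = 50, 210×3/21 = 30, 210×6/21 = 60, 210×1/21 = 10, 210×6/21 = 60.
ch 1: (56 − 50)²/50 = 36/50 = 0.720
ch 2: (35 − 30)²/30 = 25/30 = 0.833
ch 3: (57 − 60)²/60 = 9/60 = 0.150
ch 4: (10 − 10)²/10 = 0/10 = 0.000
ch 5: (52 − 60)²/60 = 64/60 = 1.067
The largest term is for ch 5: 1.07.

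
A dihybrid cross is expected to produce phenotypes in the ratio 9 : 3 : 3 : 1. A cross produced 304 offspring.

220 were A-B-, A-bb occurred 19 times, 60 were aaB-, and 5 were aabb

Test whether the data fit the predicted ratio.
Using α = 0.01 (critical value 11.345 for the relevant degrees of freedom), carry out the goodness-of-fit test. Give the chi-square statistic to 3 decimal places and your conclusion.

Ratio total = 16. Expected counts: 304×9/16 = 171, 304×3/16 = 57, 304×3/16 = 57, 304×1/16 = 19.
cat         O        E   (O−E)²/E
A-B-      220      171    14.0409
A-bb       19       57    25.3333
aaB-       60       57     0.1579
aabb        5       19    10.3158
Sum = 49.848
df = 3. Since 49.848 > 11.345, we reject H₀.

49.848; reject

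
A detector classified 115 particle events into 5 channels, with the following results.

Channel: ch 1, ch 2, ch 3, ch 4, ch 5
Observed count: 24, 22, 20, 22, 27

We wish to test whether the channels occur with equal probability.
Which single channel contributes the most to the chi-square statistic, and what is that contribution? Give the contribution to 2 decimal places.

Expected count for each of the 5 categories: 115/5 = 23.
χ² = (24−23)²/23 + (22−23)²/23 + (20−23)²/23 + (22−23)²/23 + (27−23)²/23
   = 0.043 + 0.043 + 0.391 + 0.043 + 0.696
The largest term is for ch 5: 0.70.

ch 5, 0.70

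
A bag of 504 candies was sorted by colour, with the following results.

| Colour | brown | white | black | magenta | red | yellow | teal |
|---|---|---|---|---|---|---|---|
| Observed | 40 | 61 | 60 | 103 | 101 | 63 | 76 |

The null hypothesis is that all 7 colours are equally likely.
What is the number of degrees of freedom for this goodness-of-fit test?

There are k = 7 categories and no parameters were estimated from the data, so df = 7 − 1 = 6.

6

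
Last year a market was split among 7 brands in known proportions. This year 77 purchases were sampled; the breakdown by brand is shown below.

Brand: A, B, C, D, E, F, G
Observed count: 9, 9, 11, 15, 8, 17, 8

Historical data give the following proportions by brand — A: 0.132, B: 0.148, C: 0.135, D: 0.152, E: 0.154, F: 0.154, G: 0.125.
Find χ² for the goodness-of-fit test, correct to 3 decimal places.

5.360

Expected counts E_i = n·p_i: 77×0.132 = 10.164, 77×0.148 = 11.396, 77×0.135 = 10.395, 77×0.152 = 11.704, 77×0.154 = 11.858, 77×0.154 = 11.858, 77×0.125 = 9.625.
cat         O        E   (O−E)²/E
A           9   10.164     0.1333
B           9   11.396     0.5038
C          11   10.395     0.0352
D          15   11.704     0.9282
E           8   11.858     1.2552
F          17   11.858     2.2297
G           8    9.625     0.2744
Sum = 5.360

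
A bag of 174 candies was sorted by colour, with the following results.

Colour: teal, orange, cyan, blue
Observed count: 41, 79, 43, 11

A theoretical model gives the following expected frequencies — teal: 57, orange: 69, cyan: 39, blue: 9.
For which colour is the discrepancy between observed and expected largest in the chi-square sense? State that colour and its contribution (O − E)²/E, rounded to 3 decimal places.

teal: (41 − 57)²/57 = 256/57 = 4.4912
orange: (79 − 69)²/69 = 100/69 = 1.4493
cyan: (43 − 39)²/39 = 16/39 = 0.4103
blue: (11 − 9)²/9 = 4/9 = 0.4444
The largest term is for teal: 4.491.

teal, 4.491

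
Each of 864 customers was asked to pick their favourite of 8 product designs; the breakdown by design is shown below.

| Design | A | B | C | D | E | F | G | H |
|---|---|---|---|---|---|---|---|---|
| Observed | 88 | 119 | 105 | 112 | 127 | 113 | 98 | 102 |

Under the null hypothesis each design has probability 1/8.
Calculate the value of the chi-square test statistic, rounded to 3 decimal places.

9.889

Under H₀ each category has probability 1/8, so each expected count is 864/8 = 108.
cat         O        E   (O−E)²/E
A          88      108     3.7037
B         119      108     1.1204
C         105      108     0.0833
D         112      108     0.1481
E         127      108     3.3426
F         113      108     0.2315
G          98      108     0.9259
H         102      108     0.3333
Sum = 9.889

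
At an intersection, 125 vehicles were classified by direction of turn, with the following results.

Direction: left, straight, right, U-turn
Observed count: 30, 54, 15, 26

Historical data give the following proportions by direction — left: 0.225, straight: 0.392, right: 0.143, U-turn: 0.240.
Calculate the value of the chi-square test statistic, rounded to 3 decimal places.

1.631

Expected counts E_i = n·p_i: 125×0.225 = 28.125, 125×0.392 = 49, 125×0.143 = 17.875, 125×0.240 = 30.
left: (30 − 28.125)²/28.125 = 3.515625/28.125 = 0.1250
straight: (54 − 49)²/49 = 25/49 = 0.5102
right: (15 − 17.875)²/17.875 = 8.265625/17.875 = 0.4624
U-turn: (26 − 30)²/30 = 16/30 = 0.5333
Sum = 1.631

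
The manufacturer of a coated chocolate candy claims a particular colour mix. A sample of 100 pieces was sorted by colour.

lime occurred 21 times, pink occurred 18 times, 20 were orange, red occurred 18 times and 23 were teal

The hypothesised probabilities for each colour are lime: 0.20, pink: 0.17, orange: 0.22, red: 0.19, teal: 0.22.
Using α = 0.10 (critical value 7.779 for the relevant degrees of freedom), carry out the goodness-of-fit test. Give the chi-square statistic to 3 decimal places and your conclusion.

Expected counts E_i = n·p_i: 100×0.20 = 20, 100×0.17 = 17, 100×0.22 = 22, 100×0.19 = 19, 100×0.22 = 22.
χ² = (21−20)²/20 + (18−17)²/17 + (20−22)²/22 + (18−19)²/19 + (23−22)²/22
   = 0.0500 + 0.0588 + 0.1818 + 0.0526 + 0.0455
Sum = 0.389
df = 4. Since 0.389 < 7.779, we do not reject H₀.

0.389; do not reject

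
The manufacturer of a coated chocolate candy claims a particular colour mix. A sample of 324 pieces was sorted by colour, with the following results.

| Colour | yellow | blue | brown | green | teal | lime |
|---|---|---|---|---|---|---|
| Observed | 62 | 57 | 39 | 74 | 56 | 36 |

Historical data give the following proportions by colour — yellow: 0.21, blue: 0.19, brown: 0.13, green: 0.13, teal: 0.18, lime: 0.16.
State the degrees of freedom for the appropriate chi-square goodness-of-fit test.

There are k = 6 categories and no parameters were estimated from the data, so df = 6 − 1 = 5.

5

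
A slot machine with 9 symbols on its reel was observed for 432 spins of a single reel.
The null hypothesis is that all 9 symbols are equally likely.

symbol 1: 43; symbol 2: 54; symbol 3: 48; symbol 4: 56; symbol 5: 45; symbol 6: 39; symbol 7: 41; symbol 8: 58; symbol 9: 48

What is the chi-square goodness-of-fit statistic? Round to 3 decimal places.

7.583

Expected count for each of the 9 categories: 432/9 = 48.
symbol 1: (43 − 48)²/48 = 25/48 = 0.5208
symbol 2: (54 − 48)²/48 = 36/48 = 0.7500
symbol 3: (48 − 48)²/48 = 0/48 = 0.0000
symbol 4: (56 − 48)²/48 = 64/48 = 1.3333
symbol 5: (45 − 48)²/48 = 9/48 = 0.1875
symbol 6: (39 − 48)²/48 = 81/48 = 1.6875
symbol 7: (41 − 48)²/48 = 49/48 = 1.0208
symbol 8: (58 − 48)²/48 = 100/48 = 2.0833
symbol 9: (48 − 48)²/48 = 0/48 = 0.0000
Sum = 7.583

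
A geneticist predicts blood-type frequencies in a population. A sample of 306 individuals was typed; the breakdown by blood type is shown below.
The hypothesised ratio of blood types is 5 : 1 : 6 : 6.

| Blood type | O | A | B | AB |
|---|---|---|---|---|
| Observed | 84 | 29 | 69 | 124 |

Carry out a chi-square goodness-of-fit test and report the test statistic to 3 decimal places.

23.904

Ratio total = 18. Expected counts: 306×5/18 = 85, 306×1/18 = 17, 306×6/18 = 102, 306×6/18 = 102.
O: (84 − 85)²/85 = 1/85 = 0.0118
A: (29 − 17)²/17 = 144/17 = 8.4706
B: (69 − 102)²/102 = 1089/102 = 10.6765
AB: (124 − 102)²/102 = 484/102 = 4.7451
Sum = 23.904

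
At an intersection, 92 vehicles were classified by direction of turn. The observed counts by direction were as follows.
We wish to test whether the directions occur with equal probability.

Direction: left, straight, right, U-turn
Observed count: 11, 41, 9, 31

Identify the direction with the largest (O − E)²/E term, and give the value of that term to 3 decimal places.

Under H₀ each category has probability 1/4, so each expected count is 92/4 = 23.
left: (11 − 23)²/23 = 144/23 = 6.2609
straight: (41 − 23)²/23 = 324/23 = 14.0870
right: (9 − 23)²/23 = 196/23 = 8.5217
U-turn: (31 − 23)²/23 = 64/23 = 2.7826
The largest term is for straight: 14.087.

straight, 14.087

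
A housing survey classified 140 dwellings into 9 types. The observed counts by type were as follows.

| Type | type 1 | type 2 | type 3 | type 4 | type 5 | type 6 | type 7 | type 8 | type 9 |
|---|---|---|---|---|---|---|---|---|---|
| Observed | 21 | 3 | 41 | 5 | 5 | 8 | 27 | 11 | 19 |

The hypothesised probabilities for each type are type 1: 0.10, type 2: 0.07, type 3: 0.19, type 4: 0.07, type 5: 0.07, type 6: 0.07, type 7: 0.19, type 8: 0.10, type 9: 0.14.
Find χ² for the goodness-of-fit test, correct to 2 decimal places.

Expected counts E_i = n·p_i: 140×0.10 = 14, 140×0.07 = 9.8, 140×0.19 = 26.6, 140×0.07 = 9.8, 140×0.07 = 9.8, 140×0.07 = 9.8, 140×0.19 = 26.6, 140×0.10 = 14, 140×0.14 = 19.6.
type 1: (21 − 14)²/14 = 49/14 = 3.500
type 2: (3 − 9.8)²/9.8 = 46.24/9.8 = 4.718
type 3: (41 − 26.6)²/26.6 = 207.36/26.6 = 7.795
type 4: (5 − 9.8)²/9.8 = 23.04/9.8 = 2.351
type 5: (5 − 9.8)²/9.8 = 23.04/9.8 = 2.351
type 6: (8 − 9.8)²/9.8 = 3.24/9.8 = 0.331
type 7: (27 − 26.6)²/26.6 = 0.16/26.6 = 0.006
type 8: (11 − 14)²/14 = 9/14 = 0.643
type 9: (19 − 19.6)²/19.6 = 0.36/19.6 = 0.018
Sum = 21.71

21.71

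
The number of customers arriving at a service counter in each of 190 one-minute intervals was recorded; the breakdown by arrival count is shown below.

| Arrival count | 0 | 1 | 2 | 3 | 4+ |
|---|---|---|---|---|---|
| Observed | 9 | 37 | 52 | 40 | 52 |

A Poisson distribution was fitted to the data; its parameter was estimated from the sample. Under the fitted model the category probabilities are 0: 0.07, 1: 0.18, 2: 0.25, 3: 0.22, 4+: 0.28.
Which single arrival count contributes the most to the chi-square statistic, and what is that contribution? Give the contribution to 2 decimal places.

Expected counts E_i = n·p_i: 190×0.07 = 13.3, 190×0.18 = 34.2, 190×0.25 = 47.5, 190×0.22 = 41.8, 190×0.28 = 53.2.
cat         O        E   (O−E)²/E
0           9     13.3      1.390
1          37     34.2      0.229
2          52     47.5      0.426
3          40     41.8      0.078
4+         52     53.2      0.027
The largest term is for 0: 1.39.

0, 1.39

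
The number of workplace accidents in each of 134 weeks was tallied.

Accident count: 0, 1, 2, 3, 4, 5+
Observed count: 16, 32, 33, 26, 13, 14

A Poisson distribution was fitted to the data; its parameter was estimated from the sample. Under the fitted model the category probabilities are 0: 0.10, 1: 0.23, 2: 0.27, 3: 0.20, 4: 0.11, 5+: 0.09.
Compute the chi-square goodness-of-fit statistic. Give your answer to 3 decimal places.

1.371

Expected counts E_i = n·p_i: 134×0.10 = 13.4, 134×0.23 = 30.82, 134×0.27 = 36.18, 134×0.20 = 26.8, 134×0.11 = 14.74, 134×0.09 = 12.06.
cat         O        E   (O−E)²/E
0          16     13.4     0.5045
1          32    30.82     0.0452
2          33    36.18     0.2795
3          26     26.8     0.0239
4          13    14.74     0.2054
5+         14    12.06     0.3121
Sum = 1.371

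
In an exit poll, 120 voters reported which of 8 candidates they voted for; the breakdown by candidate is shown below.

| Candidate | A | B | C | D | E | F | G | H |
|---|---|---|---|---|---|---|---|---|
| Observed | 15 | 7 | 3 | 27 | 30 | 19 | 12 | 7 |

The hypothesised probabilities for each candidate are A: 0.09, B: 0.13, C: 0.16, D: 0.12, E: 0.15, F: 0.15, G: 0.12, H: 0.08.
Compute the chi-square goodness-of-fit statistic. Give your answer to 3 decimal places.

40.228

Expected counts E_i = n·p_i: 120×0.09 = 10.8, 120×0.13 = 15.6, 120×0.16 = 19.2, 120×0.12 = 14.4, 120×0.15 = 18, 120×0.15 = 18, 120×0.12 = 14.4, 120×0.08 = 9.6.
A: (15 − 10.8)²/10.8 = 17.64/10.8 = 1.6333
B: (7 − 15.6)²/15.6 = 73.96/15.6 = 4.7410
C: (3 − 19.2)²/19.2 = 262.44/19.2 = 13.6688
D: (27 − 14.4)²/14.4 = 158.76/14.4 = 11.0250
E: (30 − 18)²/18 = 144/18 = 8.0000
F: (19 − 18)²/18 = 1/18 = 0.0556
G: (12 − 14.4)²/14.4 = 5.76/14.4 = 0.4000
H: (7 − 9.6)²/9.6 = 6.76/9.6 = 0.7042
Sum = 40.228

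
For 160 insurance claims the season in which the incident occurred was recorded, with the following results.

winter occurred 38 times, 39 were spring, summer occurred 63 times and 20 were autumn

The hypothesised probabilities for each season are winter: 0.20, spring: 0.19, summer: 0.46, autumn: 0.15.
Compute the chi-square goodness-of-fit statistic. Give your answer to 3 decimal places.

5.751

Expected counts E_i = n·p_i: 160×0.20 = 32, 160×0.19 = 30.4, 160×0.46 = 73.6, 160×0.15 = 24.
cat         O        E   (O−E)²/E
winter     38       32     1.1250
spring     39     30.4     2.4329
summer     63     73.6     1.5266
autumn     20       24     0.6667
Sum = 5.751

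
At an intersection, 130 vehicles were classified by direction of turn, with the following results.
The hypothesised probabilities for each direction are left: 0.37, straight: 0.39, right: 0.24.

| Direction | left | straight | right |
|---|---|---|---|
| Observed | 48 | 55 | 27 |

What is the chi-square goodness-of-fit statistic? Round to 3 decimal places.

Expected counts E_i = n·p_i: 130×0.37 = 48.1, 130×0.39 = 50.7, 130×0.24 = 31.2.
χ² = (48−48.1)²/48.1 + (55−50.7)²/50.7 + (27−31.2)²/31.2
   = 0.0002 + 0.3647 + 0.5654
Sum = 0.930

0.930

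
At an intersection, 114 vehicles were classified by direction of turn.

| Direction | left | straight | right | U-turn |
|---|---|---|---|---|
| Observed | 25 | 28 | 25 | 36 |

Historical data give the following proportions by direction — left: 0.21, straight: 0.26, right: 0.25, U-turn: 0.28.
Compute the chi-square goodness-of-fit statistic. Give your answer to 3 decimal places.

1.089

Expected counts E_i = n·p_i: 114×0.21 = 23.94, 114×0.26 = 29.64, 114×0.25 = 28.5, 114×0.28 = 31.92.
χ² = (25−23.94)²/23.94 + (28−29.64)²/29.64 + (25−28.5)²/28.5 + (36−31.92)²/31.92
   = 0.0469 + 0.0907 + 0.4298 + 0.5215
Sum = 1.089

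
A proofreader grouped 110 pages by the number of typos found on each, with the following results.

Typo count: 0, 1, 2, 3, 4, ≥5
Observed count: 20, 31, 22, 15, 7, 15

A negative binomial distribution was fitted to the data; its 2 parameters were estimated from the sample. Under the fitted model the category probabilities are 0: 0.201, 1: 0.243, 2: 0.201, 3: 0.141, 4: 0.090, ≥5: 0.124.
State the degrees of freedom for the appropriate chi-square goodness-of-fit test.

3

There are k = 6 categories and 2 parameters estimated from the data, so df = 6 − 1 − 2 = 3.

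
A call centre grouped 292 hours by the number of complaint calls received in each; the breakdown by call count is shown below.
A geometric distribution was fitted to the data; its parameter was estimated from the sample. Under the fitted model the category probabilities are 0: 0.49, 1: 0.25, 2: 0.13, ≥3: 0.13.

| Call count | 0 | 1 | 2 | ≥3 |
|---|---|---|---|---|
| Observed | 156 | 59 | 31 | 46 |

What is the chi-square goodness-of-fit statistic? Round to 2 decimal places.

Expected counts E_i = n·p_i: 292×0.49 = 143.08, 292×0.25 = 73, 292×0.13 = 37.96, 292×0.13 = 37.96.
χ² = (156−143.08)²/143.08 + (59−73)²/73 + (31−37.96)²/37.96 + (46−37.96)²/37.96
   = 1.167 + 2.685 + 1.276 + 1.703
Sum = 6.83

6.83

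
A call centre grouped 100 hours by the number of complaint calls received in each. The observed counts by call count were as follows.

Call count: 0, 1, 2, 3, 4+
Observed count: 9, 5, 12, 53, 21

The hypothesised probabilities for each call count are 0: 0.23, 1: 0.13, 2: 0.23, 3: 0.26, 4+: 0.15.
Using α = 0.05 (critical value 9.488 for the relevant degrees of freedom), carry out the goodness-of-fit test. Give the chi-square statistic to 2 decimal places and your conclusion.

49.14; reject

Expected counts E_i = n·p_i: 100×0.23 = 23, 100×0.13 = 13, 100×0.23 = 23, 100×0.26 = 26, 100×0.15 = 15.
cat         O        E   (O−E)²/E
0           9       23      8.522
1           5       13      4.923
2          12       23      5.261
3          53       26     28.038
4+         21       15      2.400
Sum = 49.14
df = 4. Since 49.14 > 9.488, we reject H₀.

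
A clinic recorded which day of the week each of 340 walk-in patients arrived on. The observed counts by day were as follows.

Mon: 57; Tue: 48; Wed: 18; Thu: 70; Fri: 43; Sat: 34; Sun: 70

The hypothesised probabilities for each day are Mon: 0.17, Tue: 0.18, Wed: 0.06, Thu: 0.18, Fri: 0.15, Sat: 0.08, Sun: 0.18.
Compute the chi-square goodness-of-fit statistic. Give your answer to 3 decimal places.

8.626

Expected counts E_i = n·p_i: 340×0.17 = 57.8, 340×0.18 = 61.2, 340×0.06 = 20.4, 340×0.18 = 61.2, 340×0.15 = 51, 340×0.08 = 27.2, 340×0.18 = 61.2.
cat         O        E   (O−E)²/E
Mon        57     57.8     0.0111
Tue        48     61.2     2.8471
Wed        18     20.4     0.2824
Thu        70     61.2     1.2654
Fri        43       51     1.2549
Sat        34     27.2     1.7000
Sun        70     61.2     1.2654
Sum = 8.626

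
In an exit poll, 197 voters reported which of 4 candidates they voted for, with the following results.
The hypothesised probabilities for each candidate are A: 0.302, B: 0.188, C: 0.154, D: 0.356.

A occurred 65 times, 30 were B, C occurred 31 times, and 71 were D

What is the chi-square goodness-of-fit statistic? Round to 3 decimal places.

Expected counts E_i = n·p_i: 197×0.302 = 59.494, 197×0.188 = 37.036, 197×0.154 = 30.338, 197×0.356 = 70.132.
A: (65 − 59.494)²/59.494 = 30.316036/59.494 = 0.5096
B: (30 − 37.036)²/37.036 = 49.505296/37.036 = 1.3367
C: (31 − 30.338)²/30.338 = 0.438244/30.338 = 0.0144
D: (71 − 70.132)²/70.132 = 0.753424/70.132 = 0.0107
Sum = 1.871

1.871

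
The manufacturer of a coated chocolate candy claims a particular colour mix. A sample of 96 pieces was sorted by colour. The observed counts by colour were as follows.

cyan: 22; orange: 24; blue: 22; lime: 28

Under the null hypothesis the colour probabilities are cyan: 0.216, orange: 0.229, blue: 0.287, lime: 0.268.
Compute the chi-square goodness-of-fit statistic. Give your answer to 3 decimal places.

1.581

Expected counts E_i = n·p_i: 96×0.216 = 20.736, 96×0.229 = 21.984, 96×0.287 = 27.552, 96×0.268 = 25.728.
cyan: (22 − 20.736)²/20.736 = 1.597696/20.736 = 0.0770
orange: (24 − 21.984)²/21.984 = 4.064256/21.984 = 0.1849
blue: (22 − 27.552)²/27.552 = 30.824704/27.552 = 1.1188
lime: (28 − 25.728)²/25.728 = 5.161984/25.728 = 0.2006
Sum = 1.581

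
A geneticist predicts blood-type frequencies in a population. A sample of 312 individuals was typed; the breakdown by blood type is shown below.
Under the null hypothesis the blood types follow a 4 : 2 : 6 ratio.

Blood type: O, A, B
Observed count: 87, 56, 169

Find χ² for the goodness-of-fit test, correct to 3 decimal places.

Ratio total = 12. Expected counts: 312×4/12 = 104, 312×2/12 = 52, 312×6/12 = 156.
O: (87 − 104)²/104 = 289/104 = 2.7788
A: (56 − 52)²/52 = 16/52 = 0.3077
B: (169 − 156)²/156 = 169/156 = 1.0833
Sum = 4.170

4.170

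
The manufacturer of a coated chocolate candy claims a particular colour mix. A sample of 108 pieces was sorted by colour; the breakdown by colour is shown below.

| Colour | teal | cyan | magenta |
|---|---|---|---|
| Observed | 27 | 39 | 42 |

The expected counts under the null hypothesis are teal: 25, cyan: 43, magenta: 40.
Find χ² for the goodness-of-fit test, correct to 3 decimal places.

χ² = (27−25)²/25 + (39−43)²/43 + (42−40)²/40
   = 0.1600 + 0.3721 + 0.1000
Sum = 0.632

0.632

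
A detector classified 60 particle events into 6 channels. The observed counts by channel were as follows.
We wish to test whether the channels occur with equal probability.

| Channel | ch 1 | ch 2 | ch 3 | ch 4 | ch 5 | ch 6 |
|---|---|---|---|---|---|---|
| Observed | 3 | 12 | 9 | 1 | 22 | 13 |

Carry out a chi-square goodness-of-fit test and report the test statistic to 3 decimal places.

Under H₀ each category has probability 1/6, so each expected count is 60/6 = 10.
χ² = (3−10)²/10 + (12−10)²/10 + (9−10)²/10 + (1−10)²/10 + (22−10)²/10 + (13−10)²/10
   = 4.9000 + 0.4000 + 0.1000 + 8.1000 + 14.4000 + 0.9000
Sum = 28.800

28.800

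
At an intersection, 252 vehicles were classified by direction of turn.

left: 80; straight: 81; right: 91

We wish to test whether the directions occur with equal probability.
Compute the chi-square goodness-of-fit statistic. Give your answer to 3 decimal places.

0.881

Under H₀ each category has probability 1/3, so each expected count is 252/3 = 84.
cat           O        E   (O−E)²/E
left         80       84     0.1905
straight     81       84     0.1071
right        91       84     0.5833
Sum = 0.881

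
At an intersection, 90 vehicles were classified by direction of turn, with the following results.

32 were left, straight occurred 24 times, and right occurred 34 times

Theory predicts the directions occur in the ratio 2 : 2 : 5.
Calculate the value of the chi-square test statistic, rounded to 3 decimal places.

Ratio total = 9. Expected counts: 90×2/9 = 20, 90×2/9 = 20, 90×5/9 = 50.
cat           O        E   (O−E)²/E
left         32       20     7.2000
straight     24       20     0.8000
right        34       50     5.1200
Sum = 13.120

13.120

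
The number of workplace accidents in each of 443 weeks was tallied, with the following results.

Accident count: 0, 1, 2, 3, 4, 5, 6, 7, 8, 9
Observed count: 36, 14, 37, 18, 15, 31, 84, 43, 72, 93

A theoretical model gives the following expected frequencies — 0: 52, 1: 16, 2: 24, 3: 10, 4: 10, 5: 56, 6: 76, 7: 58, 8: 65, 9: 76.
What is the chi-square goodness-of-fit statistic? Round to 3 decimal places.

41.553

0: (36 − 52)²/52 = 256/52 = 4.9231
1: (14 − 16)²/16 = 4/16 = 0.2500
2: (37 − 24)²/24 = 169/24 = 7.0417
3: (18 − 10)²/10 = 64/10 = 6.4000
4: (15 − 10)²/10 = 25/10 = 2.5000
5: (31 − 56)²/56 = 625/56 = 11.1607
6: (84 − 76)²/76 = 64/76 = 0.8421
7: (43 − 58)²/58 = 225/58 = 3.8793
8: (72 − 65)²/65 = 49/65 = 0.7538
9: (93 − 76)²/76 = 289/76 = 3.8026
Sum = 41.553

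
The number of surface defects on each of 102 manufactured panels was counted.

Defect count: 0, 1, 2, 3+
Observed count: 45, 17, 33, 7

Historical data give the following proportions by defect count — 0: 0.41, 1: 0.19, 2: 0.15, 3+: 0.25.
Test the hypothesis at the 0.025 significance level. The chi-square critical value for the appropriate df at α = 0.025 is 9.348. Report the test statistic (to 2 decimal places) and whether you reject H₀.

34.43; reject

Expected counts E_i = n·p_i: 102×0.41 = 41.82, 102×0.19 = 19.38, 102×0.15 = 15.3, 102×0.25 = 25.5.
0: (45 − 41.82)²/41.82 = 10.1124/41.82 = 0.242
1: (17 − 19.38)²/19.38 = 5.6644/19.38 = 0.292
2: (33 − 15.3)²/15.3 = 313.29/15.3 = 20.476
3+: (7 − 25.5)²/25.5 = 342.25/25.5 = 13.422
Sum = 34.43
df = 3. Since 34.43 > 9.348, we reject H₀.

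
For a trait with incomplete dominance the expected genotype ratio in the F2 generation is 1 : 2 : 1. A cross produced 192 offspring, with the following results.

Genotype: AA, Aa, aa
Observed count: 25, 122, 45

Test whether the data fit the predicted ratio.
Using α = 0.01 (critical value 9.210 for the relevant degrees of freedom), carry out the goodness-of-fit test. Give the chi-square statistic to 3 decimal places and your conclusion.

18.250; reject

Ratio total = 4. Expected counts: 192×1/4 = 48, 192×2/4 = 96, 192×1/4 = 48.
χ² = (25−48)²/48 + (122−96)²/96 + (45−48)²/48
   = 11.0208 + 7.0417 + 0.1875
Sum = 18.250
df = 2. Since 18.250 > 9.210, we reject H₀.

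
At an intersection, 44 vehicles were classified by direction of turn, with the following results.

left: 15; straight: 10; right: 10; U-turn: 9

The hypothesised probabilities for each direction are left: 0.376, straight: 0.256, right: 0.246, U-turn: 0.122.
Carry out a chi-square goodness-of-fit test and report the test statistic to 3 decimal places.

2.806

Expected counts E_i = n·p_i: 44×0.376 = 16.544, 44×0.256 = 11.264, 44×0.246 = 10.824, 44×0.122 = 5.368.
left: (15 − 16.544)²/16.544 = 2.383936/16.544 = 0.1441
straight: (10 − 11.264)²/11.264 = 1.597696/11.264 = 0.1418
right: (10 − 10.824)²/10.824 = 0.678976/10.824 = 0.0627
U-turn: (9 − 5.368)²/5.368 = 13.191424/5.368 = 2.4574
Sum = 2.806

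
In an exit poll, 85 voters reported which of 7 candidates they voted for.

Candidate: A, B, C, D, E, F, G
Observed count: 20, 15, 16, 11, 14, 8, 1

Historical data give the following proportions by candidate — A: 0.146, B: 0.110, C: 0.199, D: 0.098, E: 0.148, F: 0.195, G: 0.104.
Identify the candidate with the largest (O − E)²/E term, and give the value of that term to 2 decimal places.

G, 6.95

Expected counts E_i = n·p_i: 85×0.146 = 12.41, 85×0.110 = 9.35, 85×0.199 = 16.915, 85×0.098 = 8.33, 85×0.148 = 12.58, 85×0.195 = 16.575, 85×0.104 = 8.84.
cat         O        E   (O−E)²/E
A          20    12.41      4.642
B          15     9.35      3.414
C          16   16.915      0.049
D          11     8.33      0.856
E          14    12.58      0.160
F           8   16.575      4.436
G           1     8.84      6.953
The largest term is for G: 6.95.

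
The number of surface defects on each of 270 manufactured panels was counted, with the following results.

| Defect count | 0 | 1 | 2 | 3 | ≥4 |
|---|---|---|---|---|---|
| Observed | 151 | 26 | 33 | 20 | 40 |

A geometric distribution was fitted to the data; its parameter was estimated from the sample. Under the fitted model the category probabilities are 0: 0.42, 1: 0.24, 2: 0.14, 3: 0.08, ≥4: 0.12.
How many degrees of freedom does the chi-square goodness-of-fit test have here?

There are k = 5 categories and 1 parameter estimated from the data, so df = 5 − 1 − 1 = 3.

3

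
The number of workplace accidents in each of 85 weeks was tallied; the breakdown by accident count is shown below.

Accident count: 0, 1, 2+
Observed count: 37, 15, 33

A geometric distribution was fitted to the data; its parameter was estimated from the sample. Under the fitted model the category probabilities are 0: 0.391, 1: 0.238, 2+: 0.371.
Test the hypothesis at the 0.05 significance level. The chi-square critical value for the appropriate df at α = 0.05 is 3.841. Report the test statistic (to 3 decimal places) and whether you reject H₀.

1.847; do not reject

Expected counts E_i = n·p_i: 85×0.391 = 33.235, 85×0.238 = 20.23, 85×0.371 = 31.535.
χ² = (37−33.235)²/33.235 + (15−20.23)²/20.23 + (33−31.535)²/31.535
   = 0.4265 + 1.3521 + 0.0681
Sum = 1.847
df = 1. Since 1.847 < 3.841, we do not reject H₀.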